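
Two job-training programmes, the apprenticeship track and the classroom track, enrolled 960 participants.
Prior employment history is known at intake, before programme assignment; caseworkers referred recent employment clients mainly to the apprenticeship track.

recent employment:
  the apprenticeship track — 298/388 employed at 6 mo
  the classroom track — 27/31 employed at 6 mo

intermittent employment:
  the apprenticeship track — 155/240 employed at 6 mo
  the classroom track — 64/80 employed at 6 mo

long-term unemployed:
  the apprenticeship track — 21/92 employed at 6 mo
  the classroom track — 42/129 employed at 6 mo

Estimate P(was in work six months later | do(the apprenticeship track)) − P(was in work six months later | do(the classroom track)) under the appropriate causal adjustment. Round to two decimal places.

The stratified and pooled comparisons disagree (the classroom track wins within each prior employment history; the apprenticeship track wins overall), so the answer turns on the causal role of prior employment history.
Since prior employment history is a pre-existing factor (not a product of the programme) and it affects the outcome on its own, it is a confounder. The stratified rates, not the pooled rate, identify the causal effect.
Adjusting over the population distribution of prior employment history: 0.436·(0.768−0.871) + 0.333·(0.646−0.800) + 0.230·(0.228−0.326) = -0.119.

-0.12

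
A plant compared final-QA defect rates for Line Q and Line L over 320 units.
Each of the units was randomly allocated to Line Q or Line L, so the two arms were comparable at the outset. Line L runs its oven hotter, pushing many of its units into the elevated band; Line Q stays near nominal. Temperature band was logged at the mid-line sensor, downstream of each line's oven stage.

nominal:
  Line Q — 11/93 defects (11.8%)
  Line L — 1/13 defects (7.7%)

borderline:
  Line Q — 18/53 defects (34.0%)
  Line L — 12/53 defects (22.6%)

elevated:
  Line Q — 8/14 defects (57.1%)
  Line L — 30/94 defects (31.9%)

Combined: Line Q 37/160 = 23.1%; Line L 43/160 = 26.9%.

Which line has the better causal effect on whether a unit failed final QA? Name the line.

The stratified and pooled comparisons disagree (Line L wins within each in-process temperature band; Line Q wins overall), so the answer turns on the causal role of in-process temperature band.
In-process temperature band lies on the pathway line → in-process temperature band → outcome, so adjusting for it blocks the indirect effect. For the total causal effect of line, use the unadjusted pooled rates.
Pooled: Line Q 23.1% vs Line L 26.9%; Line Q is lower overall.

Line Q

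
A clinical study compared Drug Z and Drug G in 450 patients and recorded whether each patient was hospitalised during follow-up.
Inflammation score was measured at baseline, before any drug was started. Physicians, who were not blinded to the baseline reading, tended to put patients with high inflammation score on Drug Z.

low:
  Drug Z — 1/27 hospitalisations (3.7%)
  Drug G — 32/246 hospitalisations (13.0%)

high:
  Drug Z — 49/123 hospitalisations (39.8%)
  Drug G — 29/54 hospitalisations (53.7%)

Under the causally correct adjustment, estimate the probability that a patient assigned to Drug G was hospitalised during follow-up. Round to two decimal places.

Here inflammation score is a common cause — it drives both which drug a case falls under and the outcome. The crude comparison mixes populations; the stratum-specific rates are the causally relevant ones.
Standardising Drug G to the population inflammation score mix: 0.607·32/246 + 0.393·29/54 = 0.290.

0.29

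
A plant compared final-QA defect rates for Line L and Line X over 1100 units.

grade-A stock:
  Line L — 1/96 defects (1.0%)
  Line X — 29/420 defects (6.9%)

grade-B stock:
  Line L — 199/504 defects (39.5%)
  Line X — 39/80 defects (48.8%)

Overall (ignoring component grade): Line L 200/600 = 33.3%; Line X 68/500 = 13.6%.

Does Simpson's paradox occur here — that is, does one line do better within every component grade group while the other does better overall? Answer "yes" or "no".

Within each component grade level (grade-A stock 1.0% vs 6.9%; grade-B stock 39.5% vs 48.8%), Line L has the lower rate every time. Pooled: 33.3% vs 13.6% — Line X has the lower rate overall. The two comparisons disagree.

yes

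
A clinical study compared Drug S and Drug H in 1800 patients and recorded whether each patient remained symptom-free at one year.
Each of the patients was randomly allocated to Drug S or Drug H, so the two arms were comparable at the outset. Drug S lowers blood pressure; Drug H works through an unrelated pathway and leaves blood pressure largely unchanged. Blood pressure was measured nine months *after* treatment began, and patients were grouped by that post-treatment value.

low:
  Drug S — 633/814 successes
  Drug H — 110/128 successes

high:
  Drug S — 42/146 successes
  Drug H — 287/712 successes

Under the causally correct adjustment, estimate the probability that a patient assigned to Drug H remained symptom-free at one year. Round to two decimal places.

0.47

Stratifying would compare drugs among patients the drugs themselves sorted into blood pressure groups — a form of selection on an intermediate. The unconditioned pooled rates give the total causal effect.
So P(outcome | do(Drug H)) is just the pooled rate for Drug H: 397/840 = 0.473.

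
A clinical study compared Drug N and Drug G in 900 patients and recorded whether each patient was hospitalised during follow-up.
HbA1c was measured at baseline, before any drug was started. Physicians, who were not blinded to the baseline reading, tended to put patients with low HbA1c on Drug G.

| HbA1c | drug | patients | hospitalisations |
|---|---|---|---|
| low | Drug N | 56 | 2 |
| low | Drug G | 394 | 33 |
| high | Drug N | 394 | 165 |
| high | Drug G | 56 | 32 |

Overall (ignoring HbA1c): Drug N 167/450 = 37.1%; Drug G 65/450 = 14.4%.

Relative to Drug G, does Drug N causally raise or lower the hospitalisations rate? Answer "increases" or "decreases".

The HbA1c-specific comparison favours Drug N throughout, but the pooled figures favour Drug G. The question is whether to condition on HbA1c.
Nothing the drug does changes HbA1c; the imbalance is an allocation artefact. With HbA1c also predicting the outcome, the pooled figure is confounded, and the within-stratum comparison is the causal one.
Within each level — low: 3.6% vs 8.4%; high: 41.9% vs 57.1% — Drug N is lower every time.

decreases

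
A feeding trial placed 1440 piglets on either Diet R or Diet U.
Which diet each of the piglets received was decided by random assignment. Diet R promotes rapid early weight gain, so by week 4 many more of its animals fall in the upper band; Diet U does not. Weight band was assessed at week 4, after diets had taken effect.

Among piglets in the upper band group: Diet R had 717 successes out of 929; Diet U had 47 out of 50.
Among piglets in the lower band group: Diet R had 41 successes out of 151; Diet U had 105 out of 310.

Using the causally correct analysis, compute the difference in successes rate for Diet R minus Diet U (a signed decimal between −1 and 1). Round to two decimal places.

+0.28

Because the diet influences week-4 weight band, week-4 weight band is a post-treatment mediator, not a confounder. Stratifying on it would bias the estimate; the causal effect is the crude pooled difference.
The causal difference is the pooled difference: 0.702 − 0.422 = +0.280.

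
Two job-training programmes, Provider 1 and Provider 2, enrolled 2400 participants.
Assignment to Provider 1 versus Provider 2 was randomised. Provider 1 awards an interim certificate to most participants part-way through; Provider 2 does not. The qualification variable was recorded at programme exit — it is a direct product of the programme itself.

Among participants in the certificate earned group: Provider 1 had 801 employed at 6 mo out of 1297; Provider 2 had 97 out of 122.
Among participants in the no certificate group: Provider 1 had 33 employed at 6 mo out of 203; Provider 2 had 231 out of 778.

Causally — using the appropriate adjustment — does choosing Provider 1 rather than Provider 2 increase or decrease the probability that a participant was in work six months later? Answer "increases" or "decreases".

Qualification attained during the programme here is a post-treatment variable shaped by the programme; conditioning on it would introduce bias rather than remove it. The overall comparison is the causal one.
Pooled: Provider 1 55.6% vs Provider 2 36.4%; Provider 1 is higher overall.

increases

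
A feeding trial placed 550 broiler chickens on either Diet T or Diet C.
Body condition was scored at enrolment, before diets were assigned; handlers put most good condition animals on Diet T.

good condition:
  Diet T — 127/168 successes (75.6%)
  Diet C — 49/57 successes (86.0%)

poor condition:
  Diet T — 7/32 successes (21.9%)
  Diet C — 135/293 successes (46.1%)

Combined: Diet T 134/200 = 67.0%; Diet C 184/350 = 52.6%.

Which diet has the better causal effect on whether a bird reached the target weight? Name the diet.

Diet C

Within every starting body condition level Diet C has the higher rate, yet pooled Diet T does — Simpson's reversal.
The imbalance in starting body condition arose from how broiler chickens were allocated, not from anything the diet did; and starting body condition independently affects the outcome. The pooled gap is confounded — condition on starting body condition.
Within each level — good condition: 75.6% vs 86.0%; poor condition: 21.9% vs 46.1% — Diet C is higher every time.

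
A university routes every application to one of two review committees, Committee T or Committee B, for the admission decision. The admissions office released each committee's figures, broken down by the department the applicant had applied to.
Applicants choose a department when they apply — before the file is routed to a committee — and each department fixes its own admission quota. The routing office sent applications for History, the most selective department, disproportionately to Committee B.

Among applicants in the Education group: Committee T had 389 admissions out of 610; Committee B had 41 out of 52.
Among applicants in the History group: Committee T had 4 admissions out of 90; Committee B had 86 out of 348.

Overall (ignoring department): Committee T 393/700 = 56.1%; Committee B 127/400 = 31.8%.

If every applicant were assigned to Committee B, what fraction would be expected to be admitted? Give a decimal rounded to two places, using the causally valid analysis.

0.57

Department differs across review committees for reasons unrelated to any effect of the review committee itself, and it separately predicts the outcome — a classic confounder. We must compare within department levels.
Standardising Committee B to the population department mix: 0.602·41/52 + 0.398·86/348 = 0.573.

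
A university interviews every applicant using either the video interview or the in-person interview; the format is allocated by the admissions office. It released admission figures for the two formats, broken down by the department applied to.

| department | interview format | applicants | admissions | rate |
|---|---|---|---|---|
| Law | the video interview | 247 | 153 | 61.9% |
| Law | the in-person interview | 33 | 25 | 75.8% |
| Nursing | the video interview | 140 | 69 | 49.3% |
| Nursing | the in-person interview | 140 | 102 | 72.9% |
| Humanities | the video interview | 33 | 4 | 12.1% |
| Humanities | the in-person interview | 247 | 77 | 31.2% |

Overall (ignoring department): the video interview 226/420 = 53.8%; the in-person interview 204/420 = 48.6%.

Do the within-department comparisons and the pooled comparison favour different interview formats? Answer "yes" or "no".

Within each department level (Law 61.9% vs 75.8%; Nursing 49.3% vs 72.9%; Humanities 12.1% vs 31.2%), the in-person interview has the higher rate every time. Pooled: 53.8% vs 48.6% — the video interview has the higher rate overall. The two comparisons disagree.

yes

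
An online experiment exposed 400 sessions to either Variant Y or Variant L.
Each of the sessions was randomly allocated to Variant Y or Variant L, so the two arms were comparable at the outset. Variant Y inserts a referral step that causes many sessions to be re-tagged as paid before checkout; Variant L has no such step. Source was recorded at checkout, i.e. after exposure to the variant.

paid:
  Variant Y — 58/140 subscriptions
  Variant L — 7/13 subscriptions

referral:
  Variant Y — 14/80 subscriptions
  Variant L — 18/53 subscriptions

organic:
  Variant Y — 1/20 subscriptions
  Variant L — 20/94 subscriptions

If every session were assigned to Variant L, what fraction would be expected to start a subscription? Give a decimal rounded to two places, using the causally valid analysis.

Traffic source is recorded after the variant and is itself shifted by it — it sits on the causal path from variant to outcome. Conditioning on a mediator would strip out part of the effect we want; the pooled comparison gives the total causal effect.
So P(outcome | do(Variant L)) is just the pooled rate for Variant L: 45/160 = 0.281.

0.28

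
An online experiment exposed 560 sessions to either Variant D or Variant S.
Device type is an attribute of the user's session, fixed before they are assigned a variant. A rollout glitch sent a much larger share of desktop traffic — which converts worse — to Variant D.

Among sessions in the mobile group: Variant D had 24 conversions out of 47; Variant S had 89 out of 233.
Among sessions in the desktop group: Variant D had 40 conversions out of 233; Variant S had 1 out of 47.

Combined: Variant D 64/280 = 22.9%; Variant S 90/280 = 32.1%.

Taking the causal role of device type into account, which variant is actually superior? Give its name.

Variant D

The device type-specific comparison favours Variant D throughout, but the pooled figures favour Variant S. The question is whether to condition on device type.
Since device type is a pre-existing factor (not a product of the variant) and it affects the outcome on its own, it is a confounder. The stratified rates, not the pooled rate, identify the causal effect.
Within each level — mobile: 51.1% vs 38.2%; desktop: 17.2% vs 2.1% — Variant D is higher every time.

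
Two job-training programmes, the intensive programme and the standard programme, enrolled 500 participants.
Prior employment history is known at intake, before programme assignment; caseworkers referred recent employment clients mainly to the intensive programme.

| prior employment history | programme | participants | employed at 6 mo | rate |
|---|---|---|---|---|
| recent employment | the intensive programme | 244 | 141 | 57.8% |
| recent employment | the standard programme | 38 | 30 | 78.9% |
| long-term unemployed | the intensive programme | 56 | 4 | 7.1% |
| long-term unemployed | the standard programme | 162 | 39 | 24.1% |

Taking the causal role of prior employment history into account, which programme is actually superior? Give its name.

the standard programme

Within every prior employment history level the standard programme has the higher rate, yet pooled the intensive programme does — Simpson's reversal.
Prior employment history differs across programmes for reasons unrelated to any effect of the programme itself, and it separately predicts the outcome — a classic confounder. We must compare within prior employment history levels.
Within each level — recent employment: 57.8% vs 78.9%; long-term unemployed: 7.1% vs 24.1% — the standard programme is higher every time.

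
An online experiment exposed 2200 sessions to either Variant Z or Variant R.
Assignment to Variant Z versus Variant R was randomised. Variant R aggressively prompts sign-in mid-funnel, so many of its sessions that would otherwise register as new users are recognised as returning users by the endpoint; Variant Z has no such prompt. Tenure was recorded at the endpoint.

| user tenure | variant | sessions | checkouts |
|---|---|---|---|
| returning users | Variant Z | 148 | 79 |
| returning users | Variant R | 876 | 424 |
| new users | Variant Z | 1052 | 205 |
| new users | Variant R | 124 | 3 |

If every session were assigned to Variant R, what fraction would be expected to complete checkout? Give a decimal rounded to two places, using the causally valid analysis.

Because the variant influences user tenure, user tenure is a post-treatment mediator, not a confounder. Stratifying on it would bias the estimate; the causal effect is the crude pooled difference.
So P(outcome | do(Variant R)) is just the pooled rate for Variant R: 427/1000 = 0.427.

0.43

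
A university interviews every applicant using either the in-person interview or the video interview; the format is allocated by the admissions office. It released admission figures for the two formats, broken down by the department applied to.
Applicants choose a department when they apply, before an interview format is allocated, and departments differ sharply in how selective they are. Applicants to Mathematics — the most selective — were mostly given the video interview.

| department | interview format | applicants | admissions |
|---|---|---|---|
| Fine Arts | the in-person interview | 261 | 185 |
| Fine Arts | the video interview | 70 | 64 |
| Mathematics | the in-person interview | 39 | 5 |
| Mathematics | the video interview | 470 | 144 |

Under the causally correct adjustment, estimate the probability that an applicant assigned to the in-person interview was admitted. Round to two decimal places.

0.36

The stratified and pooled comparisons disagree (the video interview wins within each department; the in-person interview wins overall), so the answer turns on the causal role of department.
Department satisfies the back-door criterion: it is not a descendant of the interview format, and it blocks the spurious path from interview format to outcome. Adjusting for it (i.e., using the within-department rates) gives the causal effect.
Standardising the in-person interview to the population department mix: 0.394·185/261 + 0.606·5/39 = 0.357.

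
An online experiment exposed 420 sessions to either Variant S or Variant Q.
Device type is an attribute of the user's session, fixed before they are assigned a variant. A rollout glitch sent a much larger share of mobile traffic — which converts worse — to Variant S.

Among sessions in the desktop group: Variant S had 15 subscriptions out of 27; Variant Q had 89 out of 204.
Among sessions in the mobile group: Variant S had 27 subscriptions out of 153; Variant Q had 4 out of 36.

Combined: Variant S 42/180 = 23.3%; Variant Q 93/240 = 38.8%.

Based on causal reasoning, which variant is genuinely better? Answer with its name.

The imbalance in device type arose from how sessions were allocated, not from anything the variant did; and device type independently affects the outcome. The pooled gap is confounded — condition on device type.
Within each level — desktop: 55.6% vs 43.6%; mobile: 17.6% vs 11.1% — Variant S is higher every time.

Variant S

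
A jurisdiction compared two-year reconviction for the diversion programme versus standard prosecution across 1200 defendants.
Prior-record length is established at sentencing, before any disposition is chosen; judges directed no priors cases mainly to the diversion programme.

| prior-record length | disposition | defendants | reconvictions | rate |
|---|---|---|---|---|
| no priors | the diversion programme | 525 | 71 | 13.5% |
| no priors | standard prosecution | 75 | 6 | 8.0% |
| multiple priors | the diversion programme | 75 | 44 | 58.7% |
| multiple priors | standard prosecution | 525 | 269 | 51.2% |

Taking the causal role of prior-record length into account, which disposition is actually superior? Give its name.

standard prosecution

The stratified and pooled comparisons disagree (standard prosecution wins within each prior-record length; the diversion programme wins overall), so the answer turns on the causal role of prior-record length.
Prior-record length satisfies the back-door criterion: it is not a descendant of the disposition, and it blocks the spurious path from disposition to outcome. Adjusting for it (i.e., using the within-prior-record length rates) gives the causal effect.
Within each level — no priors: 13.5% vs 8.0%; multiple priors: 58.7% vs 51.2% — standard prosecution is lower every time.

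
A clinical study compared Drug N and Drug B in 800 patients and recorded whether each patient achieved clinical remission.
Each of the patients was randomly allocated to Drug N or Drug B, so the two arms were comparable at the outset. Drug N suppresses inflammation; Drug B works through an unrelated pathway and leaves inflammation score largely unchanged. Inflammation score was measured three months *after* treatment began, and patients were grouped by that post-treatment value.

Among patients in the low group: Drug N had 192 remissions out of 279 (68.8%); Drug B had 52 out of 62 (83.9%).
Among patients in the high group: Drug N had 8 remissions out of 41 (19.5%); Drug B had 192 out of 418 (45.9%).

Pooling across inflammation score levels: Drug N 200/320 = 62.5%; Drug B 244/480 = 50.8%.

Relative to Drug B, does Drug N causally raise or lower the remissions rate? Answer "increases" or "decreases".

increases

The stratified and pooled comparisons disagree (Drug B wins within each inflammation score; Drug N wins overall), so the answer turns on the causal role of inflammation score.
The distribution of inflammation score is itself part of what the drug does — it is an intermediate outcome. Holding it fixed would remove that part of the effect; the total effect is the pooled difference.
Pooled: Drug N 62.5% vs Drug B 50.8%; Drug N is higher overall.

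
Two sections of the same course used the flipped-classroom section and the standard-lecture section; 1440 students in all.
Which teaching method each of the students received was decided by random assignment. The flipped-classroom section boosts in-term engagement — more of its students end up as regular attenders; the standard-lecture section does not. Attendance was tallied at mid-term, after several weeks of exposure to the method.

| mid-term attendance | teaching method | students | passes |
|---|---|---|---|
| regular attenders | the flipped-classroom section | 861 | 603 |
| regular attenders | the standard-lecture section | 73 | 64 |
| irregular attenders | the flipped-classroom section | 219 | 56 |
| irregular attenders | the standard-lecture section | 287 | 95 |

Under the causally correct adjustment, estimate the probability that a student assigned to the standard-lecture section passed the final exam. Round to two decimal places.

Because the teaching method influences mid-term attendance, mid-term attendance is a post-treatment mediator, not a confounder. Stratifying on it would bias the estimate; the causal effect is the crude pooled difference.
So P(outcome | do(the standard-lecture section)) is just the pooled rate for the standard-lecture section: 159/360 = 0.442.

0.44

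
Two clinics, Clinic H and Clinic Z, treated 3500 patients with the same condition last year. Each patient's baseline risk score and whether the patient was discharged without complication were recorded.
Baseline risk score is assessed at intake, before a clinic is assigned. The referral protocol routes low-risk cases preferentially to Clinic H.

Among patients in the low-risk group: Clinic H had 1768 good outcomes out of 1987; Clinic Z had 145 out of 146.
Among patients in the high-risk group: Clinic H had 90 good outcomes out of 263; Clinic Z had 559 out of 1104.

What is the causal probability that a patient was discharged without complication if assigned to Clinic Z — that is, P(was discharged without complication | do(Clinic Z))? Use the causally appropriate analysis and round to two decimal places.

0.80

Baseline risk score differs across clinics for reasons unrelated to any effect of the clinic itself, and it separately predicts the outcome — a classic confounder. We must compare within baseline risk score levels.
Standardising Clinic Z to the population baseline risk score mix: 0.609·145/146 + 0.391·559/1104 = 0.803.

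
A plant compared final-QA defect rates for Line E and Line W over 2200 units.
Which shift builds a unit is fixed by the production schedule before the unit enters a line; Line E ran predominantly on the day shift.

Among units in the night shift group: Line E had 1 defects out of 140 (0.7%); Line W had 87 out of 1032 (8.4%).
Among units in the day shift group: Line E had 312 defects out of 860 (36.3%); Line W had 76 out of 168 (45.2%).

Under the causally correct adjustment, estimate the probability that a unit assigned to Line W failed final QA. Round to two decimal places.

0.26

Within every shift level Line E has the lower rate, yet pooled Line W does — Simpson's reversal.
Here shift is a common cause — it drives both which line a case falls under and the outcome. The crude comparison mixes populations; the stratum-specific rates are the causally relevant ones.
Standardising Line W to the population shift mix: 0.533·87/1032 + 0.467·76/168 = 0.256.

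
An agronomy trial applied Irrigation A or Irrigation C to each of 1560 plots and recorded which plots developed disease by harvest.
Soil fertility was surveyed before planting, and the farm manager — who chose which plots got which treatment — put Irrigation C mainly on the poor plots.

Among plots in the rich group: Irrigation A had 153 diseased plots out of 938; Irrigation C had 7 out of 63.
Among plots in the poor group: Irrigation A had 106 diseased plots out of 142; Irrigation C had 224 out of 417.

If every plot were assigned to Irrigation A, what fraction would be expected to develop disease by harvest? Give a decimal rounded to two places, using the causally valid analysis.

The soil fertility-specific comparison favours Irrigation C throughout, but the pooled figures favour Irrigation A. The question is whether to condition on soil fertility.
Soil fertility is set before the irrigation has any effect — it is not caused by the irrigation — and it independently drives the outcome. That makes it a confounder, so the causal comparison is within soil fertility levels.
Standardising Irrigation A to the population soil fertility mix: 0.642·153/938 + 0.358·106/142 = 0.372.

0.37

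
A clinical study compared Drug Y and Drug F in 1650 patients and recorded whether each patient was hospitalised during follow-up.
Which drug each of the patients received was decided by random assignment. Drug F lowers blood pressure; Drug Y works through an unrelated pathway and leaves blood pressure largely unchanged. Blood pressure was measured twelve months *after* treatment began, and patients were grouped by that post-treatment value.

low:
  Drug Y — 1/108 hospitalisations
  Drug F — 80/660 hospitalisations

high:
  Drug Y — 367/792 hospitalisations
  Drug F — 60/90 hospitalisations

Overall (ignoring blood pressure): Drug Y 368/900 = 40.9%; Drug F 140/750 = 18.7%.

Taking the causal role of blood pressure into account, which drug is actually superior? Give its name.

Blood pressure lies on the pathway drug → blood pressure → outcome, so adjusting for it blocks the indirect effect. For the total causal effect of drug, use the unadjusted pooled rates.
Pooled: Drug Y 40.9% vs Drug F 18.7%; Drug F is lower overall.

Drug F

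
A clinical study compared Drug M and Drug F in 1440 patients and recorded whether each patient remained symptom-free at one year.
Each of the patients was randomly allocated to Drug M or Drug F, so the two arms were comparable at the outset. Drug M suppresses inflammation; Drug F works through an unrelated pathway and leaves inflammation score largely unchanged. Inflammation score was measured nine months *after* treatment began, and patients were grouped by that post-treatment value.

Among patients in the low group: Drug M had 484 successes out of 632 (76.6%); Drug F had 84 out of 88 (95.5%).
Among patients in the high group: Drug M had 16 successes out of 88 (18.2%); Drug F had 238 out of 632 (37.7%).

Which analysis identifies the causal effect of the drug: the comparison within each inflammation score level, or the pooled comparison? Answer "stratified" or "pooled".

Inflammation score is downstream of the drug. One should not condition on a consequence of treatment, so the overall rates are the right comparison.
Pooled: Drug M 69.4% vs Drug F 44.7%; Drug M is higher overall.

pooled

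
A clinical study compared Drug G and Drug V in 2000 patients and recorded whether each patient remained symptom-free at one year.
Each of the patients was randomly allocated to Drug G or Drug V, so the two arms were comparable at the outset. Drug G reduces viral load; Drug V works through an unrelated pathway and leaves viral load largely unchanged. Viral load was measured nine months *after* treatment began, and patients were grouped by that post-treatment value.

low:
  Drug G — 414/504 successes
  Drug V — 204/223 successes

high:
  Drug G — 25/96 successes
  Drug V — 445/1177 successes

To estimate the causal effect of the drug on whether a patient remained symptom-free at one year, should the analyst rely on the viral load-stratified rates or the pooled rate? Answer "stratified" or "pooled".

Stratifying would compare drugs among patients the drugs themselves sorted into viral load groups — a form of selection on an intermediate. The unconditioned pooled rates give the total causal effect.
Pooled: Drug G 73.2% vs Drug V 46.4%; Drug G is higher overall.

pooled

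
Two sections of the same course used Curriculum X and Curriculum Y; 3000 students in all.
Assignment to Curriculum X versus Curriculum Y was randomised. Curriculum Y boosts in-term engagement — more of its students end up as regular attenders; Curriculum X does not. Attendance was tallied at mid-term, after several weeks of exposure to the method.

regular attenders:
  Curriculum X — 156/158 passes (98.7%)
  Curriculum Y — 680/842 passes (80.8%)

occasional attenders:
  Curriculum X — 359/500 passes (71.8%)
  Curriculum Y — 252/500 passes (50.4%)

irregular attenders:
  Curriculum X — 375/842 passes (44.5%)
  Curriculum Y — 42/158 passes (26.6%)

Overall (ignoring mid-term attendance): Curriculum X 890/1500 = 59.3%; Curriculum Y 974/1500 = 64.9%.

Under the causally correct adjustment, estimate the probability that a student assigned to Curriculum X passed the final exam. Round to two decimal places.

Because the teaching method influences mid-term attendance, mid-term attendance is a post-treatment mediator, not a confounder. Stratifying on it would bias the estimate; the causal effect is the crude pooled difference.
So P(outcome | do(Curriculum X)) is just the pooled rate for Curriculum X: 890/1500 = 0.593.

0.59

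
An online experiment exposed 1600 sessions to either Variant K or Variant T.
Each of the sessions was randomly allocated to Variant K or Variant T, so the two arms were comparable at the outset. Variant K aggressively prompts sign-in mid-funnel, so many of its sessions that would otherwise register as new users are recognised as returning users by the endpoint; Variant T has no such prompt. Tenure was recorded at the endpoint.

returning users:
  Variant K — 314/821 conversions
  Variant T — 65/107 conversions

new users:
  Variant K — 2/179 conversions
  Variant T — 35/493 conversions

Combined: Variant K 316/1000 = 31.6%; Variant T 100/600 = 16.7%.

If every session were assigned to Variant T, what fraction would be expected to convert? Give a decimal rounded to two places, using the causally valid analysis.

0.17

The user tenure-specific comparison favours Variant T throughout, but the pooled figures favour Variant K. The question is whether to condition on user tenure.
User tenure here is a post-treatment variable shaped by the variant; conditioning on it would introduce bias rather than remove it. The overall comparison is the causal one.
So P(outcome | do(Variant T)) is just the pooled rate for Variant T: 100/600 = 0.167.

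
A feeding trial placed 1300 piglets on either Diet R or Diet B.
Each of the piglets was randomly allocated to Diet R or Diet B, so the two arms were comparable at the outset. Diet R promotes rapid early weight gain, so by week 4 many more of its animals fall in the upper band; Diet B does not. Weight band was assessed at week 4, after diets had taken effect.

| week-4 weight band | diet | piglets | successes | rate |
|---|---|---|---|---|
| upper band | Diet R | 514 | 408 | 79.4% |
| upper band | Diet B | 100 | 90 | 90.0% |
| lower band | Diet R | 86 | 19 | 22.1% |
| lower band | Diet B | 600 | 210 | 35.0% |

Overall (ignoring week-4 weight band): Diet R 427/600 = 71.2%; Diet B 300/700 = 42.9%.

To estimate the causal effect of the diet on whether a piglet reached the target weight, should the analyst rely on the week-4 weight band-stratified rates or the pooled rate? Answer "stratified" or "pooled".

pooled

Because the diet influences week-4 weight band, week-4 weight band is a post-treatment mediator, not a confounder. Stratifying on it would bias the estimate; the causal effect is the crude pooled difference.
Pooled: Diet R 71.2% vs Diet B 42.9%; Diet R is higher overall.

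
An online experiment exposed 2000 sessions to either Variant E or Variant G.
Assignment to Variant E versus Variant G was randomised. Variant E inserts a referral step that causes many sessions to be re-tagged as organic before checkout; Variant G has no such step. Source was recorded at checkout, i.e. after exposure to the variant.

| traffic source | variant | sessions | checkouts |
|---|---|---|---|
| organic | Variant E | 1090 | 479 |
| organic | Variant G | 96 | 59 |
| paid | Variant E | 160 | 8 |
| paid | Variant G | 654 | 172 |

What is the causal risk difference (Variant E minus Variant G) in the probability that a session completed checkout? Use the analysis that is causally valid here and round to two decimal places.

Traffic source here is a post-treatment variable shaped by the variant; conditioning on it would introduce bias rather than remove it. The overall comparison is the causal one.
The causal difference is the pooled difference: 0.390 − 0.308 = +0.082.

+0.08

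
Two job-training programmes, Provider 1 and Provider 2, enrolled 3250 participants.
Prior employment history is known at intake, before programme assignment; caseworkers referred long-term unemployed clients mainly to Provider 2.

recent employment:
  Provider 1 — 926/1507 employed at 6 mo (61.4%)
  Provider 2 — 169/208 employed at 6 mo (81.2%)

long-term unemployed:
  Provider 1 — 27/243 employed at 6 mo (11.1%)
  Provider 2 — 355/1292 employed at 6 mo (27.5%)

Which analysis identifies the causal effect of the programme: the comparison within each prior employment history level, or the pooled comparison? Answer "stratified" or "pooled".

Within every prior employment history level Provider 2 has the higher rate, yet pooled Provider 1 does — Simpson's reversal.
The imbalance in prior employment history arose from how participants were allocated, not from anything the programme did; and prior employment history independently affects the outcome. The pooled gap is confounded — condition on prior employment history.
Within each level — recent employment: 61.4% vs 81.2%; long-term unemployed: 11.1% vs 27.5% — Provider 2 is higher every time.

stratified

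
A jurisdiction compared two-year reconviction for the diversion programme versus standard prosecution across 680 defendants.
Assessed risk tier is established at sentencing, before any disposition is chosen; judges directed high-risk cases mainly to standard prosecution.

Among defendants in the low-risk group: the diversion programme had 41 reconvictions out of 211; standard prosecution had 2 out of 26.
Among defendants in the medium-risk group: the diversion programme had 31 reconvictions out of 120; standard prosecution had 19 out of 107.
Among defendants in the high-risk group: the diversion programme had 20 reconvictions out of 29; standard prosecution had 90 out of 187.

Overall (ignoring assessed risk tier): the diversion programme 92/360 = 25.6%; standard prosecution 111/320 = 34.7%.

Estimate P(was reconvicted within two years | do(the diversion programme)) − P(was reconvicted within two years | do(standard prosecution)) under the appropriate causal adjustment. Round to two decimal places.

+0.13

The imbalance in assessed risk tier arose from how defendants were allocated, not from anything the disposition did; and assessed risk tier independently affects the outcome. The pooled gap is confounded — condition on assessed risk tier.
Adjusting over the population distribution of assessed risk tier: 0.349·(0.194−0.077) + 0.334·(0.258−0.178) + 0.318·(0.690−0.481) = +0.134.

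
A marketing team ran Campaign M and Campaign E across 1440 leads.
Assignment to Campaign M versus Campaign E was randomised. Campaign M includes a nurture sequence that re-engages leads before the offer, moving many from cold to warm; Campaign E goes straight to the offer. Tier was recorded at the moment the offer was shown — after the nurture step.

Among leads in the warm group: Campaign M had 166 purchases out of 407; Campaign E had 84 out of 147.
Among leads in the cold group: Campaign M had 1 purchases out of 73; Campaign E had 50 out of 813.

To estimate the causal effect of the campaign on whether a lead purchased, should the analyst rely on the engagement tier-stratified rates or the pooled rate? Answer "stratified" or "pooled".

Engagement tier lies on the pathway campaign → engagement tier → outcome, so adjusting for it blocks the indirect effect. For the total causal effect of campaign, use the unadjusted pooled rates.
Pooled: Campaign M 34.8% vs Campaign E 14.0%; Campaign M is higher overall.

pooled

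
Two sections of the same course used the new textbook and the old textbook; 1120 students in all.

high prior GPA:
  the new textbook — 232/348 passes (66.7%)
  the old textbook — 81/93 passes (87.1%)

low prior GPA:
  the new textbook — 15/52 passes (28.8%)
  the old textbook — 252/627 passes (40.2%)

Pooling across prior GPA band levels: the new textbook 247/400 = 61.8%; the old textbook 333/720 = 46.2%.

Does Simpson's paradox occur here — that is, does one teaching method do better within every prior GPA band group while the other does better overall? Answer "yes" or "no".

yes

Within each prior GPA band level (high prior GPA 66.7% vs 87.1%; low prior GPA 28.8% vs 40.2%), the old textbook has the higher rate every time. Pooled: 61.8% vs 46.2% — the new textbook has the higher rate overall. The two comparisons disagree.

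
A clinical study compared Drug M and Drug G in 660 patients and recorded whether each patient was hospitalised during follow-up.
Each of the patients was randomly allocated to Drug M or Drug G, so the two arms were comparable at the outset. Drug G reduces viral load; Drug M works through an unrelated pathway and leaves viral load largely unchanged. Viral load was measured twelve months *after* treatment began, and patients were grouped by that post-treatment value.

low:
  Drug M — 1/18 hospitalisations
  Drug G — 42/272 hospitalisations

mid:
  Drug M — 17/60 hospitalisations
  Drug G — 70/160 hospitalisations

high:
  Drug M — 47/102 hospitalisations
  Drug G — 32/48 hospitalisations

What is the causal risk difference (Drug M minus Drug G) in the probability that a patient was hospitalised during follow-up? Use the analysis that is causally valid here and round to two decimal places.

+0.06

Drug M is lower inside every viral load stratum but Drug G is lower in aggregate. Whether to stratify depends on how viral load relates to the drug.
Because the drug influences viral load, viral load is a post-treatment mediator, not a confounder. Stratifying on it would bias the estimate; the causal effect is the crude pooled difference.
The causal difference is the pooled difference: 0.361 − 0.300 = +0.061.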